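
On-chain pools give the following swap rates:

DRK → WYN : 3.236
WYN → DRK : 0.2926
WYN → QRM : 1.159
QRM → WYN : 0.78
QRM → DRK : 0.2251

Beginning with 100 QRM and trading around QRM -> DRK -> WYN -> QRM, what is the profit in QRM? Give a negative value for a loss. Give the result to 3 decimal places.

100 QRM × 0.2251 = 22.51 DRK
22.51 DRK × 3.236 = 72.84236 WYN
72.84236 WYN × 1.159 = 84.42429524 QRM
Net change: 84.42429524 − 100 = -15.57570476 QRM

-15.576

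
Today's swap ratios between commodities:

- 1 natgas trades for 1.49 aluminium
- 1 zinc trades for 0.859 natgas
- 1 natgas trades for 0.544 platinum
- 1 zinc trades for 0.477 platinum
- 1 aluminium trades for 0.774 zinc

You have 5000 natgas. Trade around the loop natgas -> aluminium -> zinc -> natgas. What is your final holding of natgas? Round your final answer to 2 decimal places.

4953.25

5000 natgas × 1.49 = 7450 aluminium
7450 aluminium × 0.774 = 5766.3 zinc
5766.3 zinc × 0.859 = 4953.2517 natgas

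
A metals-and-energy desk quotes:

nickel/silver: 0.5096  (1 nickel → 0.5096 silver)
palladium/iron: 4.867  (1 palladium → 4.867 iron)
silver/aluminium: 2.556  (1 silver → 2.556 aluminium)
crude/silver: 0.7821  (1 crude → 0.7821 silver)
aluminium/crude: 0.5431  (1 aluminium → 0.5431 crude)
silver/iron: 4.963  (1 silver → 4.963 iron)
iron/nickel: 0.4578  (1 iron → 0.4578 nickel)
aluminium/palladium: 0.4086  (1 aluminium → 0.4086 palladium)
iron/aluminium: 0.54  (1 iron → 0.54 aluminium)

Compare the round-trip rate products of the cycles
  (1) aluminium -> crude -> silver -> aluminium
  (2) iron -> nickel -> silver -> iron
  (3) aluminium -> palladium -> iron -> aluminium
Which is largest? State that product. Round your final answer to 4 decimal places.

(1) 0.5431 × 0.7821 × 2.556 = 1.08568
(2) 0.4578 × 0.5096 × 4.963 = 1.15784
(3) 0.4086 × 4.867 × 0.54 = 1.07387
Highest is cycle (2) at 1.1578 (>1, arbitrage).

1.1578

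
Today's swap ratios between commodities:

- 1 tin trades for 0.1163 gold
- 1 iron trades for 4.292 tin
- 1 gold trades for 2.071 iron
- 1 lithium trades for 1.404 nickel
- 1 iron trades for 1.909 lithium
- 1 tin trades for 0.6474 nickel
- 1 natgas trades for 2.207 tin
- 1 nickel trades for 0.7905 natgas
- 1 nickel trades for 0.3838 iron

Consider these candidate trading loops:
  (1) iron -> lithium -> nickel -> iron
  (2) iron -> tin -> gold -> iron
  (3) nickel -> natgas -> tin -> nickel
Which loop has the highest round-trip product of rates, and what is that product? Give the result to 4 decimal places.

(1) 1.909 × 1.404 × 0.3838 = 1.02867
(2) 4.292 × 0.1163 × 2.071 = 1.03376
(3) 0.7905 × 2.207 × 0.6474 = 1.12948
Highest is cycle (3) at 1.1295 (>1, arbitrage).

1.1295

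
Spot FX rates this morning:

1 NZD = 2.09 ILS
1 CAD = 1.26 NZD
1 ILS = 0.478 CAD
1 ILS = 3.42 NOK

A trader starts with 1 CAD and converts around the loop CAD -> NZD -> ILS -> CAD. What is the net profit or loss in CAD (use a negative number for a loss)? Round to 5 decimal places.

0.25877

1 CAD × 1.26 = 1.26 NZD
1.26 NZD × 2.09 = 2.6334 ILS
2.6334 ILS × 0.478 = 1.2587652 CAD
Net change: 1.2587652 − 1 = 0.2587652 CAD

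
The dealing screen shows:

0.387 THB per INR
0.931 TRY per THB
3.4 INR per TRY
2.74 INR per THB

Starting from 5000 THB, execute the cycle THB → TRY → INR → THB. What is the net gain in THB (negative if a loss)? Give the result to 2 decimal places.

1125.05

5000 THB × 0.931 = 4655 TRY
4655 TRY × 3.4 = 15827 INR
15827 INR × 0.387 = 6125.049 THB
Net change: 6125.049 − 5000 = 1125.049 THB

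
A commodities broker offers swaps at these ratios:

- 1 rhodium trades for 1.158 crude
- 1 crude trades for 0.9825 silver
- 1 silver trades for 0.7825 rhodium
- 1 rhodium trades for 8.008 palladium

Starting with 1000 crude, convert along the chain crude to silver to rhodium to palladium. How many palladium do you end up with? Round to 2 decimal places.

6156.60

1000 crude × 0.9825 = 982.5 silver
982.5 silver × 0.7825 = 768.80625 rhodium
768.80625 rhodium × 8.008 = 6156.60045 palladium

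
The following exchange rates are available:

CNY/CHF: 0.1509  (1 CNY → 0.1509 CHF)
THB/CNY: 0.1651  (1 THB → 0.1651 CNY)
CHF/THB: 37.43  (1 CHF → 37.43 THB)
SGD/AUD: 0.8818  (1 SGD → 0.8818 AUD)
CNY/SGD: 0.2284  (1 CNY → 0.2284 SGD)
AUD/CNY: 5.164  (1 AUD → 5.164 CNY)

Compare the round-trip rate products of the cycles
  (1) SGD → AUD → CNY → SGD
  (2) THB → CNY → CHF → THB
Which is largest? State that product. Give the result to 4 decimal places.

(1) 0.8818 × 5.164 × 0.2284 = 1.04005
(2) 0.1651 × 0.1509 × 37.43 = 0.93252
Highest is cycle (1) at 1.0400 (>1, arbitrage).

1.0400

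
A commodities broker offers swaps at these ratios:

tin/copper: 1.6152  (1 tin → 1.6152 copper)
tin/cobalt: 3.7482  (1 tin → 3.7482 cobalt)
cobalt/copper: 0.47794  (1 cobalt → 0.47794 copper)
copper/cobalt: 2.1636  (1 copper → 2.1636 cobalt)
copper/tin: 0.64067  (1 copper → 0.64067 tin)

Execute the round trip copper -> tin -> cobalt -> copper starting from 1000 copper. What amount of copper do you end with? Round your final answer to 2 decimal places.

1000 copper × 0.64067 = 640.67 tin
640.67 tin × 3.7482 = 2401.359294 cobalt
2401.359294 cobalt × 0.47794 = 1147.70566097436 copper

1147.71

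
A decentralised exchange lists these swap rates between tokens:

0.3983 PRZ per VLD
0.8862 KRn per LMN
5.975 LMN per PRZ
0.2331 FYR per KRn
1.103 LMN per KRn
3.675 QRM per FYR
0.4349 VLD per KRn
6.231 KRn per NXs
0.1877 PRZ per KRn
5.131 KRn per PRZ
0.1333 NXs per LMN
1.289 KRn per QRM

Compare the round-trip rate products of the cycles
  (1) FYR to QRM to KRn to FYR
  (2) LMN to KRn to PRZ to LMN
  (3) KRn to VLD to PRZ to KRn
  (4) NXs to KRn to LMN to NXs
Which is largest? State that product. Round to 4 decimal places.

(1) 3.675 × 1.289 × 0.2331 = 1.10421
(2) 0.8862 × 0.1877 × 5.975 = 0.99388
(3) 0.4349 × 0.3983 × 5.131 = 0.88880
(4) 6.231 × 1.103 × 0.1333 = 0.91614
Highest is cycle (1) at 1.1042 (>1, arbitrage).

1.1042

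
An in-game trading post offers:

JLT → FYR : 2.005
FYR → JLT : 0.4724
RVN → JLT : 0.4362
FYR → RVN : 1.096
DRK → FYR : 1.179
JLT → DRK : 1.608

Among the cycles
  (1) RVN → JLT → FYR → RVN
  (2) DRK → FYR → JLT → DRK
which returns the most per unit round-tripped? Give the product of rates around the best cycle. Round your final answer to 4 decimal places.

(1) 0.4362 × 2.005 × 1.096 = 0.95854
(2) 1.179 × 0.4724 × 1.608 = 0.89559
Highest is cycle (1) at 0.9585 (≤1, no arbitrage).

0.9585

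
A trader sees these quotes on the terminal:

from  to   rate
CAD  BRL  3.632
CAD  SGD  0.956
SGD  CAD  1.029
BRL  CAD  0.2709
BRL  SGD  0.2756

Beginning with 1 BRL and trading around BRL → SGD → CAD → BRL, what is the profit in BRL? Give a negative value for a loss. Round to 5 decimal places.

0.03001

1 BRL × 0.2756 = 0.2756 SGD
0.2756 SGD × 1.029 = 0.2835924 CAD
0.2835924 CAD × 3.632 = 1.0300075968 BRL
Net change: 1.0300075968 − 1 = 0.0300075968 BRL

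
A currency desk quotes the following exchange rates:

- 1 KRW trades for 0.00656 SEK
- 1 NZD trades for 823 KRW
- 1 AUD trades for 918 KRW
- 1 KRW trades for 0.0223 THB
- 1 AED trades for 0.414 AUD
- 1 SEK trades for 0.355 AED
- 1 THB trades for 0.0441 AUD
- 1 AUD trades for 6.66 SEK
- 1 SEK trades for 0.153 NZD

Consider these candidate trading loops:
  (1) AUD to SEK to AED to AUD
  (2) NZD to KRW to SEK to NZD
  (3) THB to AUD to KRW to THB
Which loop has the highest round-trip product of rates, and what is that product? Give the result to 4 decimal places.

0.9788

(1) 6.66 × 0.355 × 0.414 = 0.97882
(2) 823 × 0.00656 × 0.153 = 0.82603
(3) 0.0441 × 918 × 0.0223 = 0.90279
Highest is cycle (1) at 0.9788 (≤1, no arbitrage).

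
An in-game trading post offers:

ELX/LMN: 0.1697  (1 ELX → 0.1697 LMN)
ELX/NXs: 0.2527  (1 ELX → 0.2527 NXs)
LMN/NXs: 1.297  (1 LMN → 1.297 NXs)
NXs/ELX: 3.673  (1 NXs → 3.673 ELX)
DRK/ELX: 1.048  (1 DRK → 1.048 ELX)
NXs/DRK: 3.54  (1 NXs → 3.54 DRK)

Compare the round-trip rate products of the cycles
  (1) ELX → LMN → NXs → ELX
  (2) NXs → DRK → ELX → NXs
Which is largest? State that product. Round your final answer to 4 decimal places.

(1) 0.1697 × 1.297 × 3.673 = 0.80843
(2) 3.54 × 1.048 × 0.2527 = 0.93750
Highest is cycle (2) at 0.9375 (≤1, no arbitrage).

0.9375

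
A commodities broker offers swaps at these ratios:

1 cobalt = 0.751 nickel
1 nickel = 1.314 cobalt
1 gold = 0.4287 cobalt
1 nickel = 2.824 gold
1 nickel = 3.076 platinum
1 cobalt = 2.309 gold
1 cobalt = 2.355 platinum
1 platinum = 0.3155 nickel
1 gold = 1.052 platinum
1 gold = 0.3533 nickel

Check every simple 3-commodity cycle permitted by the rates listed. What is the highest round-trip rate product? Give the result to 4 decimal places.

1.0719

gold→nickel→cobalt→gold: 0.3533 × 1.314 × 2.309 = 1.07192
platinum→nickel→cobalt→platinum: 0.3155 × 1.314 × 2.355 = 0.97631
platinum→nickel→gold→platinum: 0.3155 × 2.824 × 1.052 = 0.93730
gold→cobalt→nickel→gold: 0.4287 × 0.751 × 2.824 = 0.90920
Maximum is gold→nickel→cobalt→gold at 1.0719; arbitrage exists.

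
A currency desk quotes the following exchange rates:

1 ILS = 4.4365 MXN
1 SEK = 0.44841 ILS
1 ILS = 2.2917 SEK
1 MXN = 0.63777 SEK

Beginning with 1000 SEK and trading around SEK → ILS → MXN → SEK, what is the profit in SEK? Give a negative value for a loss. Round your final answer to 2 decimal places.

1000 SEK × 0.44841 = 448.41 ILS
448.41 ILS × 4.4365 = 1989.370965 MXN
1989.370965 MXN × 0.63777 = 1268.76112034805 SEK
Net change: 1268.76112034805 − 1000 = 268.76112034805 SEK

268.76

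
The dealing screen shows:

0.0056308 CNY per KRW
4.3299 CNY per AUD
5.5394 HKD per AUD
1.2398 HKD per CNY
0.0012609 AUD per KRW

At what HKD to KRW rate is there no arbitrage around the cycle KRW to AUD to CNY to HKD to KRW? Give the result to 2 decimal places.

147.74

Known legs of the cycle: 0.0012609 × 4.3299 × 1.2398 = 0.006768776014218
For no arbitrage the full-cycle product must be 1, so the missing rate is 1 / 0.006768776014218 ≈ 147.7372.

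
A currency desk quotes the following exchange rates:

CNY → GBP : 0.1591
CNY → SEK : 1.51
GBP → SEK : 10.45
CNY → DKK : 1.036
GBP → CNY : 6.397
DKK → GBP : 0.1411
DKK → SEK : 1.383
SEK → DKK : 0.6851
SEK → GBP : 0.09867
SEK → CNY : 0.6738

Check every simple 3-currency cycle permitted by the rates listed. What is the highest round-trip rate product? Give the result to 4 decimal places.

GBP→SEK→CNY→GBP: 10.45 × 0.6738 × 0.1591 = 1.12026
DKK→GBP→SEK→DKK: 0.1411 × 10.45 × 0.6851 = 1.01018
DKK→SEK→CNY→DKK: 1.383 × 0.6738 × 1.036 = 0.96541
GBP→CNY→SEK→GBP: 6.397 × 1.51 × 0.09867 = 0.95310
DKK→GBP→CNY→DKK: 0.1411 × 6.397 × 1.036 = 0.93511
Maximum is GBP→SEK→CNY→GBP at 1.1203; arbitrage exists.

1.1203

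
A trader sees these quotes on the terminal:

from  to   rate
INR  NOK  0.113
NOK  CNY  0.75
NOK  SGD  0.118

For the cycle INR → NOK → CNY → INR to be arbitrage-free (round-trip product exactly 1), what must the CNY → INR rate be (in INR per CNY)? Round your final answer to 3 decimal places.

Known legs of the cycle: 0.113 × 0.75 = 0.08475
For no arbitrage the full-cycle product must be 1, so the missing rate is 1 / 0.08475 ≈ 11.79941.

11.799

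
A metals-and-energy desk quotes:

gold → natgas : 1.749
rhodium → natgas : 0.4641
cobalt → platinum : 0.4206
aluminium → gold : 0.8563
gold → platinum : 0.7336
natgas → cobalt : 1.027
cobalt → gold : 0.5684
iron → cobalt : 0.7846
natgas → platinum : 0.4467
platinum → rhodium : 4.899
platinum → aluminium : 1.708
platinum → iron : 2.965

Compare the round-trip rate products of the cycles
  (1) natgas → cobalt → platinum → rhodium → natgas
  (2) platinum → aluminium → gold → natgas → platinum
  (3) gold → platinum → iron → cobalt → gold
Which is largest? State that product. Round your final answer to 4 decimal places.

(1) 1.027 × 0.4206 × 4.899 × 0.4641 = 0.98211
(2) 1.708 × 0.8563 × 1.749 × 0.4467 = 1.14267
(3) 0.7336 × 2.965 × 0.7846 × 0.5684 = 0.97003
Highest is cycle (2) at 1.1427 (>1, arbitrage).

1.1427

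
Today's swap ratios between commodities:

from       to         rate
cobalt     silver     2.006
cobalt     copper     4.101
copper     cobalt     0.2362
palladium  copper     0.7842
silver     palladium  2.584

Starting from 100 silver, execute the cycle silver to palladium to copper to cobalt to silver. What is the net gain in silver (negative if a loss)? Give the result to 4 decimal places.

100 silver × 2.584 = 258.4 palladium
258.4 palladium × 0.7842 = 202.63728 copper
202.63728 copper × 0.2362 = 47.862925536 cobalt
47.862925536 cobalt × 2.006 = 96.013028625216 silver
Net change: 96.013028625216 − 100 = -3.986971374784 silver

-3.9870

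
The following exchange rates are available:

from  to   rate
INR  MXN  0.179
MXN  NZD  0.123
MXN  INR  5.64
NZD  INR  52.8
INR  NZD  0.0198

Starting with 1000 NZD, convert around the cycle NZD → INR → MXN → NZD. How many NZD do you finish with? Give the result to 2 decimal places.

1000 NZD × 52.8 = 52800 INR
52800 INR × 0.179 = 9451.2 MXN
9451.2 MXN × 0.123 = 1162.4976 NZD

1162.50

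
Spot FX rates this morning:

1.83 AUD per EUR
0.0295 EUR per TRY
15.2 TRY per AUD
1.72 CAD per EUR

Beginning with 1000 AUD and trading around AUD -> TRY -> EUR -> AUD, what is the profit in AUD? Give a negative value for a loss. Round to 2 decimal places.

-179.43

1000 AUD × 15.2 = 15200 TRY
15200 TRY × 0.0295 = 448.4 EUR
448.4 EUR × 1.83 = 820.572 AUD
Net change: 820.572 − 1000 = -179.428 AUD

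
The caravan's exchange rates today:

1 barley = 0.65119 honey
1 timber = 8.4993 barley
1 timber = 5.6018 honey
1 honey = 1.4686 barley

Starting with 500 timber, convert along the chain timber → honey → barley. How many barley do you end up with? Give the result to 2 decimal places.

500 timber × 5.6018 = 2800.9 honey
2800.9 honey × 1.4686 = 4113.40174 barley

4113.40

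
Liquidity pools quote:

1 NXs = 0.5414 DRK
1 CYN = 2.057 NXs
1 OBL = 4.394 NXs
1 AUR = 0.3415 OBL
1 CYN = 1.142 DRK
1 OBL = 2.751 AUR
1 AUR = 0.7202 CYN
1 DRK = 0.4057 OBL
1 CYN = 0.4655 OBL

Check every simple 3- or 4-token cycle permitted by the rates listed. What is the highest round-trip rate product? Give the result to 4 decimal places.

OBL→NXs→DRK→OBL: 4.394 × 0.5414 × 0.4057 = 0.96512
OBL→AUR→CYN→OBL: 2.751 × 0.7202 × 0.4655 = 0.92228
OBL→AUR→CYN→DRK→OBL: 2.751 × 0.7202 × 1.142 × 0.4057 = 0.91794
Maximum is OBL→NXs→DRK→OBL at 0.9651; no arbitrage — every cycle loses value.

0.9651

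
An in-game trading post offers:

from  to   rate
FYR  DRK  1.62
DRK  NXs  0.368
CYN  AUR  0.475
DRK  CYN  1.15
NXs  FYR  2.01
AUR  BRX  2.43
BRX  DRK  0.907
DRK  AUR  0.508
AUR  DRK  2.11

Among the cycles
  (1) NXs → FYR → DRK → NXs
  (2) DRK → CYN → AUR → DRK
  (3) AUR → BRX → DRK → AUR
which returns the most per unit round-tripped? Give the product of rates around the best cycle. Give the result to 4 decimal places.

(1) 2.01 × 1.62 × 0.368 = 1.19828
(2) 1.15 × 0.475 × 2.11 = 1.15259
(3) 2.43 × 0.907 × 0.508 = 1.11964
Highest is cycle (1) at 1.1983 (>1, arbitrage).

1.1983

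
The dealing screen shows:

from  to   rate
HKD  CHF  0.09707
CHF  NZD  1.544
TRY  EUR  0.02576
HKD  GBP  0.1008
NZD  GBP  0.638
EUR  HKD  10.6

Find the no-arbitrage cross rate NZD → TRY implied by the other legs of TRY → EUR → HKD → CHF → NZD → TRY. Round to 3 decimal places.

Known legs of the cycle: 0.02576 × 10.6 × 0.09707 × 1.544 = 0.04092456290048
For no arbitrage the full-cycle product must be 1, so the missing rate is 1 / 0.04092456290048 ≈ 24.43520.

24.435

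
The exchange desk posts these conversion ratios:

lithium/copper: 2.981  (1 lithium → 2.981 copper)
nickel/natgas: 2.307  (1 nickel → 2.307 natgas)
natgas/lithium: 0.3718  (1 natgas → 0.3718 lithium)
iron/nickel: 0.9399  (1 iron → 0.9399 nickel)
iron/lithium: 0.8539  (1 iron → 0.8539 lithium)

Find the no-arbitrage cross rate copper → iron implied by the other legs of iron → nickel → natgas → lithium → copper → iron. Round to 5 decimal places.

0.41610

Known legs of the cycle: 0.9399 × 2.307 × 0.3718 × 2.981 = 2.40325915609494
For no arbitrage the full-cycle product must be 1, so the missing rate is 1 / 2.40325915609494 ≈ 0.4161016.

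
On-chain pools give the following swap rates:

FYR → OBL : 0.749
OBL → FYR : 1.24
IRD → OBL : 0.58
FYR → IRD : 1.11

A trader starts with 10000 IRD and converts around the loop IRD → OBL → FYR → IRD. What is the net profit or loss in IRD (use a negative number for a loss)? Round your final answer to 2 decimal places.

-2016.88

10000 IRD × 0.58 = 5800 OBL
5800 OBL × 1.24 = 7192 FYR
7192 FYR × 1.11 = 7983.12 IRD
Net change: 7983.12 − 10000 = -2016.88 IRD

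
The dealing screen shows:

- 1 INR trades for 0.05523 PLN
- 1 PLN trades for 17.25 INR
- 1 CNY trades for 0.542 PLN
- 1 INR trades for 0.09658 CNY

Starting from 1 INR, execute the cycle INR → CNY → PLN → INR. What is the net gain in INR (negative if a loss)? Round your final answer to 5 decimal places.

-0.09703

1 INR × 0.09658 = 0.09658 CNY
0.09658 CNY × 0.542 = 0.05234636 PLN
0.05234636 PLN × 17.25 = 0.90297471 INR
Net change: 0.90297471 − 1 = -0.09702529 INR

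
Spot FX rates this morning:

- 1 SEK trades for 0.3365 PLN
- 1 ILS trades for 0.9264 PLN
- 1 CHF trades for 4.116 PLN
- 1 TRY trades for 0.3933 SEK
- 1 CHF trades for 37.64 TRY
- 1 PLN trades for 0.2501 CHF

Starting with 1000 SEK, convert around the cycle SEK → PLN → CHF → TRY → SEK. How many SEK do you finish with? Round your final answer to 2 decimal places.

1245.87

1000 SEK × 0.3365 = 336.5 PLN
336.5 PLN × 0.2501 = 84.15865 CHF
84.15865 CHF × 37.64 = 3167.731586 TRY
3167.731586 TRY × 0.3933 = 1245.8688327738 SEK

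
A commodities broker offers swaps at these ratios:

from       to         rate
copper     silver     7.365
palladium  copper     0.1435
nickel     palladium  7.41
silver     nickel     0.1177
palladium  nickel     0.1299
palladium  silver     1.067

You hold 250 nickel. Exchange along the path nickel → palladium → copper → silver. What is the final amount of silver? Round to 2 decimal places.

250 nickel × 7.41 = 1852.5 palladium
1852.5 palladium × 0.1435 = 265.83375 copper
265.83375 copper × 7.365 = 1957.86556875 silver

1957.87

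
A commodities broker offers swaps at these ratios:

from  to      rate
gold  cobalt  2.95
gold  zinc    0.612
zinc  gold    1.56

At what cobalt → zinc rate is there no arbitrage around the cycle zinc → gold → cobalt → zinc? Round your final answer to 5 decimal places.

0.21730

Known legs of the cycle: 1.56 × 2.95 = 4.602
For no arbitrage the full-cycle product must be 1, so the missing rate is 1 / 4.602 ≈ 0.2172968.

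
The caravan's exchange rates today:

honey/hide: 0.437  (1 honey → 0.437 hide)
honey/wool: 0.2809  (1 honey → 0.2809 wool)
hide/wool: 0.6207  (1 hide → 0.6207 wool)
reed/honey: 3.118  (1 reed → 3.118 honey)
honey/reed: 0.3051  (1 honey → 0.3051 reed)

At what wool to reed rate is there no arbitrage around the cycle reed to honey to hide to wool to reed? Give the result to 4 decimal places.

Known legs of the cycle: 3.118 × 0.437 × 0.6207 = 0.8457447162
For no arbitrage the full-cycle product must be 1, so the missing rate is 1 / 0.8457447162 ≈ 1.182390.

1.1824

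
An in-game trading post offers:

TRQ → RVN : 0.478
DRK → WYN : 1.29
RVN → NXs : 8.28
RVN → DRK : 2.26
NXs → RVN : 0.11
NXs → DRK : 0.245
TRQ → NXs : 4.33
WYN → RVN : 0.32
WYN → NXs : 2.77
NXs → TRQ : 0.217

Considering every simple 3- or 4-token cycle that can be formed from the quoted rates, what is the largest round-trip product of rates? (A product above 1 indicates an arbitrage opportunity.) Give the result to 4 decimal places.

RVN→DRK→WYN→RVN: 2.26 × 1.29 × 0.32 = 0.93293
RVN→DRK→WYN→NXs→RVN: 2.26 × 1.29 × 2.77 × 0.11 = 0.88832
NXs→DRK→WYN→NXs: 0.245 × 1.29 × 2.77 = 0.87546
RVN→NXs→TRQ→RVN: 8.28 × 0.217 × 0.478 = 0.85885
RVN→NXs→DRK→WYN→RVN: 8.28 × 0.245 × 1.29 × 0.32 = 0.83741
Maximum is RVN→DRK→WYN→RVN at 0.9329; no arbitrage — every cycle loses value.

0.9329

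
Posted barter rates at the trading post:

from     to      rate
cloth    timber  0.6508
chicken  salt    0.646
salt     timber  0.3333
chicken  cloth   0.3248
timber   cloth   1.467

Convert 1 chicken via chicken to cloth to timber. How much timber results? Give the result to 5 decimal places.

1 chicken × 0.3248 = 0.3248 cloth
0.3248 cloth × 0.6508 = 0.21137984 timber

0.21138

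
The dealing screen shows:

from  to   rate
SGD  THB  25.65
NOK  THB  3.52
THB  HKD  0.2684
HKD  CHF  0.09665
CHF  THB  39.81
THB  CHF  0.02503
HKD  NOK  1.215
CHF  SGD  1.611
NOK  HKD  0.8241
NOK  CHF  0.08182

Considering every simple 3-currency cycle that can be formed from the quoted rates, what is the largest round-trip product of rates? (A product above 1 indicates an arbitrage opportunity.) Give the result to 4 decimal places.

1.1479

HKD→NOK→THB→HKD: 1.215 × 3.52 × 0.2684 = 1.14789
SGD→THB→CHF→SGD: 25.65 × 0.02503 × 1.611 = 1.03429
HKD→CHF→THB→HKD: 0.09665 × 39.81 × 0.2684 = 1.03271
Maximum is HKD→NOK→THB→HKD at 1.1479; arbitrage exists.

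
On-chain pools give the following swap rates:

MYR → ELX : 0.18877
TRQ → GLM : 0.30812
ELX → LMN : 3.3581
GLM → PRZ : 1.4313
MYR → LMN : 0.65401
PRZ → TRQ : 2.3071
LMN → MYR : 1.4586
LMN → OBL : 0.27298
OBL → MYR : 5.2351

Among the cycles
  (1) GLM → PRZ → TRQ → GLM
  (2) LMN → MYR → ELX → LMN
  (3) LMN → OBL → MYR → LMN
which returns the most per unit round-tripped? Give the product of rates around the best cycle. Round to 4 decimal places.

(1) 1.4313 × 2.3071 × 0.30812 = 1.01746
(2) 1.4586 × 0.18877 × 3.3581 = 0.92462
(3) 0.27298 × 5.2351 × 0.65401 = 0.93463
Highest is cycle (1) at 1.0175 (>1, arbitrage).

1.0175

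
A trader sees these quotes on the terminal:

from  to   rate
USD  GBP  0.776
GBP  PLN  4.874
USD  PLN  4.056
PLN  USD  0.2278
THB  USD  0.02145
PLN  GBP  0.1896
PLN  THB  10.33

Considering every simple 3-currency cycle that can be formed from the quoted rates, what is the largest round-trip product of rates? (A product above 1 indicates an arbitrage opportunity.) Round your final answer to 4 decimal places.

0.8987

THB→USD→PLN→THB: 0.02145 × 4.056 × 10.33 = 0.89872
GBP→PLN→USD→GBP: 4.874 × 0.2278 × 0.776 = 0.86159
Maximum is THB→USD→PLN→THB at 0.8987; no arbitrage — every cycle loses value.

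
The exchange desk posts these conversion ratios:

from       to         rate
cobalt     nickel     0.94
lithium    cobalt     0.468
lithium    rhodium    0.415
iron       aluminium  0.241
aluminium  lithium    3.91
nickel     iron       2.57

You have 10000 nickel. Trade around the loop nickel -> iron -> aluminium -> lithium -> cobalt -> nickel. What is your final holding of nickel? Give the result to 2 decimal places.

10653.70

10000 nickel × 2.57 = 25700 iron
25700 iron × 0.241 = 6193.7 aluminium
6193.7 aluminium × 3.91 = 24217.367 lithium
24217.367 lithium × 0.468 = 11333.727756 cobalt
11333.727756 cobalt × 0.94 = 10653.70409064 nickel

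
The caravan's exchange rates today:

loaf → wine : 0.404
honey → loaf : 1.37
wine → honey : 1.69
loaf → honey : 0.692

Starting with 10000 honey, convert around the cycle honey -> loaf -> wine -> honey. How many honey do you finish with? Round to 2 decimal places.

10000 honey × 1.37 = 13700 loaf
13700 loaf × 0.404 = 5534.8 wine
5534.8 wine × 1.69 = 9353.812 honey

9353.81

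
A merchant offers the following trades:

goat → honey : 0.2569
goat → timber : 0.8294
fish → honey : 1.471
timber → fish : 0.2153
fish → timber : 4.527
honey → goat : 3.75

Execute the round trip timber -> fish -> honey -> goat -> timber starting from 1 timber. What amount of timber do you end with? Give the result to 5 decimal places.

0.98504

1 timber × 0.2153 = 0.2153 fish
0.2153 fish × 1.471 = 0.3167063 honey
0.3167063 honey × 3.75 = 1.187648625 goat
1.187648625 goat × 0.8294 = 0.985035769575 timber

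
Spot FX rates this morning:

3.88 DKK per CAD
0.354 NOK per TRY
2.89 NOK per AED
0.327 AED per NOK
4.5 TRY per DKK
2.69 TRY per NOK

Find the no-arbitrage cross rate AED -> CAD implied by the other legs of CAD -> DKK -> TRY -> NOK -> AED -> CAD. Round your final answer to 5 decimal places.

Known legs of the cycle: 3.88 × 4.5 × 0.354 × 0.327 = 2.02113468
For no arbitrage the full-cycle product must be 1, so the missing rate is 1 / 2.02113468 ≈ 0.4947716.

0.49477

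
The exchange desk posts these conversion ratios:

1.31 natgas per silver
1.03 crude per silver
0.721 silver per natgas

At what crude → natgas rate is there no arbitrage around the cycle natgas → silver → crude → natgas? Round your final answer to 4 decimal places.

Known legs of the cycle: 0.721 × 1.03 = 0.74263
For no arbitrage the full-cycle product must be 1, so the missing rate is 1 / 0.74263 ≈ 1.346566.

1.3466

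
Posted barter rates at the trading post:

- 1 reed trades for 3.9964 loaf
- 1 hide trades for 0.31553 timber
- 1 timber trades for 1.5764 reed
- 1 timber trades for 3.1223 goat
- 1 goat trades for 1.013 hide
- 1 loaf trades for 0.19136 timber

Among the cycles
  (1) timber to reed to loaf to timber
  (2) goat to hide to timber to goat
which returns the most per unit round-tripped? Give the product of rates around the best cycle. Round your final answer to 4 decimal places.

(1) 1.5764 × 3.9964 × 0.19136 = 1.20555
(2) 1.013 × 0.31553 × 3.1223 = 0.99799
Highest is cycle (1) at 1.2056 (>1, arbitrage).

1.2056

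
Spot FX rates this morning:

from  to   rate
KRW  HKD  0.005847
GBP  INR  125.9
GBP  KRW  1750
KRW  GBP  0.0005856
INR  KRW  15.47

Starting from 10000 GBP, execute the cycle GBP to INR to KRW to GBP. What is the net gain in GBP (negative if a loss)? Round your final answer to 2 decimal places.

1405.57

10000 GBP × 125.9 = 1259000 INR
1259000 INR × 15.47 = 19476730 KRW
19476730 KRW × 0.0005856 = 11405.573088 GBP
Net change: 11405.573088 − 10000 = 1405.573088 GBP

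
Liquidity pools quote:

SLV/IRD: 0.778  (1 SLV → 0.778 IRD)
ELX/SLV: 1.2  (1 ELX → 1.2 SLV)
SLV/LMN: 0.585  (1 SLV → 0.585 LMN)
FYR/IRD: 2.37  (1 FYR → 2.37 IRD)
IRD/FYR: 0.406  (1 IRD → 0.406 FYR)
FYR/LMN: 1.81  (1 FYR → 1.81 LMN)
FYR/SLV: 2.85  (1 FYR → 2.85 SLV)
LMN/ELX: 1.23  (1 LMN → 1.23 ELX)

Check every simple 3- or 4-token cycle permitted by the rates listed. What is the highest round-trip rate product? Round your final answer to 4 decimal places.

0.9002

SLV→IRD→FYR→SLV: 0.778 × 0.406 × 2.85 = 0.90022
SLV→LMN→ELX→SLV: 0.585 × 1.23 × 1.2 = 0.86346
Maximum is SLV→IRD→FYR→SLV at 0.9002; no arbitrage — every cycle loses value.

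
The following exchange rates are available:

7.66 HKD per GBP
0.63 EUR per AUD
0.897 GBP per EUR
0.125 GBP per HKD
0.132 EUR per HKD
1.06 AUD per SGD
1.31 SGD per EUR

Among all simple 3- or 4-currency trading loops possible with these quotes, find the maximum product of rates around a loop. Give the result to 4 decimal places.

0.9070

GBP→HKD→EUR→GBP: 7.66 × 0.132 × 0.897 = 0.90697
EUR→SGD→AUD→EUR: 1.31 × 1.06 × 0.63 = 0.87482
Maximum is GBP→HKD→EUR→GBP at 0.9070; no arbitrage — every cycle loses value.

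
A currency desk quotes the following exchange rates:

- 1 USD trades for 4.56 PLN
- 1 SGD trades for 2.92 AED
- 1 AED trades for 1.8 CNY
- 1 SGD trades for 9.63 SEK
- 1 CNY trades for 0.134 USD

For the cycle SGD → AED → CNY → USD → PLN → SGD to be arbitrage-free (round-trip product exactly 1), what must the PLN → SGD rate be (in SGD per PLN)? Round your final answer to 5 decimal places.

0.31137

Known legs of the cycle: 2.92 × 1.8 × 0.134 × 4.56 = 3.21162624
For no arbitrage the full-cycle product must be 1, so the missing rate is 1 / 3.21162624 ≈ 0.3113687.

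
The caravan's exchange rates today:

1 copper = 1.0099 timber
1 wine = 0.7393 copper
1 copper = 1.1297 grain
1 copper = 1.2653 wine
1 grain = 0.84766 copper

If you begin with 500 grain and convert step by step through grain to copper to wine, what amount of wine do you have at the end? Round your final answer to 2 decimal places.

536.27

500 grain × 0.84766 = 423.83 copper
423.83 copper × 1.2653 = 536.272099 wine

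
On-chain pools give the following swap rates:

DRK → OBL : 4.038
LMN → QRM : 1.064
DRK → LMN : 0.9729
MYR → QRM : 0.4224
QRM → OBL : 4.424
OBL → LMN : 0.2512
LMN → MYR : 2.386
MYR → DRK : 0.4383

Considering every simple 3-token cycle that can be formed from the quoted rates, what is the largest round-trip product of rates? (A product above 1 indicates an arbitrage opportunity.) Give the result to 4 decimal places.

LMN→QRM→OBL→LMN: 1.064 × 4.424 × 0.2512 = 1.18243
MYR→DRK→LMN→MYR: 0.4383 × 0.9729 × 2.386 = 1.01744
Maximum is LMN→QRM→OBL→LMN at 1.1824; arbitrage exists.

1.1824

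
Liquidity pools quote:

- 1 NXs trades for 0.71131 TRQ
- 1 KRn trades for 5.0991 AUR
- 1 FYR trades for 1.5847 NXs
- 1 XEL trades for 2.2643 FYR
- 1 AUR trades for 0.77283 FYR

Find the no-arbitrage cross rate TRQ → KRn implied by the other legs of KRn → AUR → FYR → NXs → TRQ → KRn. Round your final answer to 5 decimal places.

Known legs of the cycle: 5.0991 × 0.77283 × 1.5847 × 0.71131 = 4.442050317156778521
For no arbitrage the full-cycle product must be 1, so the missing rate is 1 / 4.442050317156778521 ≈ 0.2251213.

0.22512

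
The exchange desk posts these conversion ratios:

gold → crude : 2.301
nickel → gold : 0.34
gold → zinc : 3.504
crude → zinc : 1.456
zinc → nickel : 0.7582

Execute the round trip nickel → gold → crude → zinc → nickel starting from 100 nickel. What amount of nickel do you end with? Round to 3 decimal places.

86.366

100 nickel × 0.34 = 34 gold
34 gold × 2.301 = 78.234 crude
78.234 crude × 1.456 = 113.908704 zinc
113.908704 zinc × 0.7582 = 86.3655793728 nickel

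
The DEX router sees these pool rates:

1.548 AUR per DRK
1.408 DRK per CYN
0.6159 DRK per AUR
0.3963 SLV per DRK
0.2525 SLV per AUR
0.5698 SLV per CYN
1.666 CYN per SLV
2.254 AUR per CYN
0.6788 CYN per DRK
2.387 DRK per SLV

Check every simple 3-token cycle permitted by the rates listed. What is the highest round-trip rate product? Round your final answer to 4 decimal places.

0.9482

AUR→SLV→CYN→AUR: 0.2525 × 1.666 × 2.254 = 0.94818
AUR→DRK→CYN→AUR: 0.6159 × 0.6788 × 2.254 = 0.94234
AUR→SLV→DRK→AUR: 0.2525 × 2.387 × 1.548 = 0.93301
SLV→CYN→DRK→SLV: 1.666 × 1.408 × 0.3963 = 0.92961
SLV→DRK→CYN→SLV: 2.387 × 0.6788 × 0.5698 = 0.92324
Maximum is AUR→SLV→CYN→AUR at 0.9482; no arbitrage — every cycle loses value.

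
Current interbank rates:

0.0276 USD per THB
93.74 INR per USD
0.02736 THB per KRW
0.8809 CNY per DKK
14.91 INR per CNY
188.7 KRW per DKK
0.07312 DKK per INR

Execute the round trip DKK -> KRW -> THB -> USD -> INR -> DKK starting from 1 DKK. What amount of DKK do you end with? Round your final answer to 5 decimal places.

0.97669

1 DKK × 188.7 = 188.7 KRW
188.7 KRW × 0.02736 = 5.162832 THB
5.162832 THB × 0.0276 = 0.1424941632 USD
0.1424941632 USD × 93.74 = 13.357402858368 INR
13.357402858368 INR × 0.07312 = 0.97669329700386816 DKK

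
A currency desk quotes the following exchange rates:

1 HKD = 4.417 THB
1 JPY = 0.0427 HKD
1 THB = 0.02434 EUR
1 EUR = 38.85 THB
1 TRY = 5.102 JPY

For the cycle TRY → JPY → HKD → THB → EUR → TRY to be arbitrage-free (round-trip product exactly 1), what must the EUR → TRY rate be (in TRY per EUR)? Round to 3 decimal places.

42.696

Known legs of the cycle: 5.102 × 0.0427 × 4.417 × 0.02434 = 0.023421586125812
For no arbitrage the full-cycle product must be 1, so the missing rate is 1 / 0.023421586125812 ≈ 42.69566.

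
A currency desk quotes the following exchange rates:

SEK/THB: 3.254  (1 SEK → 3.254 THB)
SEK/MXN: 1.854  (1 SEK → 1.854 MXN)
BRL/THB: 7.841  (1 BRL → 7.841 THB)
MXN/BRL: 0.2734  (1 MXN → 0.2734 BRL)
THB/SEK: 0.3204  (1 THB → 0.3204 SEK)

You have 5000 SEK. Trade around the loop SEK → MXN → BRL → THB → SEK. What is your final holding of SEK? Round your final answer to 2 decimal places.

6367.11

5000 SEK × 1.854 = 9270 MXN
9270 MXN × 0.2734 = 2534.418 BRL
2534.418 BRL × 7.841 = 19872.371538 THB
19872.371538 THB × 0.3204 = 6367.1078407752 SEK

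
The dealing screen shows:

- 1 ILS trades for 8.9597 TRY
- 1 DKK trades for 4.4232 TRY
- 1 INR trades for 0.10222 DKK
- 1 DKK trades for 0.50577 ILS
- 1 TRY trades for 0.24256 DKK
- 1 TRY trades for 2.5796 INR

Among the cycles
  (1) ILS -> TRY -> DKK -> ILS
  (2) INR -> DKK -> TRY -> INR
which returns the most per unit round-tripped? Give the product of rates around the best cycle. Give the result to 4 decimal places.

1.1663

(1) 8.9597 × 0.24256 × 0.50577 = 1.09917
(2) 0.10222 × 4.4232 × 2.5796 = 1.16634
Highest is cycle (2) at 1.1663 (>1, arbitrage).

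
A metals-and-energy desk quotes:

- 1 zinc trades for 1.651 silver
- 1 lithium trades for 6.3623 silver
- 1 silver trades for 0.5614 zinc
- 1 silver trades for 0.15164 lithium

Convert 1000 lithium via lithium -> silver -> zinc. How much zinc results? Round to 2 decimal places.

3571.80

1000 lithium × 6.3623 = 6362.3 silver
6362.3 silver × 0.5614 = 3571.79522 zinc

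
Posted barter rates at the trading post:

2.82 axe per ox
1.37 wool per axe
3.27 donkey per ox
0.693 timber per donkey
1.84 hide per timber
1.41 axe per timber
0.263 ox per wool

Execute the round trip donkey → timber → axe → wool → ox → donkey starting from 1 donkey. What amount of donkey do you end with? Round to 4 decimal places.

1 donkey × 0.693 = 0.693 timber
0.693 timber × 1.41 = 0.97713 axe
0.97713 axe × 1.37 = 1.3386681 wool
1.3386681 wool × 0.263 = 0.3520697103 ox
0.3520697103 ox × 3.27 = 1.151267952681 donkey

1.1513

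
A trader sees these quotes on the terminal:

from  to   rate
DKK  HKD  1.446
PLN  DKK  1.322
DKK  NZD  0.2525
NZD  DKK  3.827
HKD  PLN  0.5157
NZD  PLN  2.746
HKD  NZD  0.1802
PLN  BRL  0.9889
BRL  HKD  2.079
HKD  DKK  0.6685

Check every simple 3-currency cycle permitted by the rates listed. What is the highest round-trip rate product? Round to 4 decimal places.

HKD→PLN→BRL→HKD: 0.5157 × 0.9889 × 2.079 = 1.06024
HKD→NZD→DKK→HKD: 0.1802 × 3.827 × 1.446 = 0.99720
HKD→PLN→DKK→HKD: 0.5157 × 1.322 × 1.446 = 0.98582
PLN→DKK→NZD→PLN: 1.322 × 0.2525 × 2.746 = 0.91663
Maximum is HKD→PLN→BRL→HKD at 1.0602; arbitrage exists.

1.0602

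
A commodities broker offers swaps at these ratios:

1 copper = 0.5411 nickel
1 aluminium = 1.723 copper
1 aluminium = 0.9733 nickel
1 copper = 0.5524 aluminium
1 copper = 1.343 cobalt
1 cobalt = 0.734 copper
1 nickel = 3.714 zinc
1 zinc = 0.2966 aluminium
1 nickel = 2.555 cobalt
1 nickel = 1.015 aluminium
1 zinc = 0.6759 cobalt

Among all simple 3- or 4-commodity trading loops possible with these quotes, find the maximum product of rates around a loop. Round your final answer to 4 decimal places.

nickel→zinc→aluminium→nickel: 3.714 × 0.2966 × 0.9733 = 1.07216
nickel→zinc→aluminium→copper→nickel: 3.714 × 0.2966 × 1.723 × 0.5411 = 1.02701
nickel→cobalt→copper→nickel: 2.555 × 0.734 × 0.5411 = 1.01476
nickel→cobalt→copper→aluminium→nickel: 2.555 × 0.734 × 0.5524 × 0.9733 = 1.00829
nickel→zinc→cobalt→copper→nickel: 3.714 × 0.6759 × 0.734 × 0.5411 = 0.99701
nickel→aluminium→copper→nickel: 1.015 × 1.723 × 0.5411 = 0.94630
Maximum is nickel→zinc→aluminium→nickel at 1.0722; arbitrage exists.

1.0722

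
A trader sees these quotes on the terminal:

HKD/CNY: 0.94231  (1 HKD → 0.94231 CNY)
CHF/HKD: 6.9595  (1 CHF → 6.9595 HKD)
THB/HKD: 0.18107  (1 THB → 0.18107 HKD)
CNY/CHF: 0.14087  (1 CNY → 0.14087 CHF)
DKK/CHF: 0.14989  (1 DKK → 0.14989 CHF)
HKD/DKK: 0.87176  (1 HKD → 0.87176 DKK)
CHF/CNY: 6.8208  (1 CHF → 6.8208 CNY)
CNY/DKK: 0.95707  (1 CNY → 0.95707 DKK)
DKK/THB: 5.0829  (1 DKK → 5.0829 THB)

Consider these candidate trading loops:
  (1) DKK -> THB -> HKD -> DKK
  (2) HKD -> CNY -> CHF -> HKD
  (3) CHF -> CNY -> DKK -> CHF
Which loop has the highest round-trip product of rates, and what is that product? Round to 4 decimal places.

(1) 5.0829 × 0.18107 × 0.87176 = 0.80233
(2) 0.94231 × 0.14087 × 6.9595 = 0.92383
(3) 6.8208 × 0.95707 × 0.14989 = 0.97848
Highest is cycle (3) at 0.9785 (≤1, no arbitrage).

0.9785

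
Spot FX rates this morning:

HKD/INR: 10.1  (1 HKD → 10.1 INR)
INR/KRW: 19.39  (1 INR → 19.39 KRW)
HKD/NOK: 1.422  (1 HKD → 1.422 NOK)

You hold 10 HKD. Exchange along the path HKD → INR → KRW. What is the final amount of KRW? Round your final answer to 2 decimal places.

10 HKD × 10.1 = 101 INR
101 INR × 19.39 = 1958.39 KRW

1958.39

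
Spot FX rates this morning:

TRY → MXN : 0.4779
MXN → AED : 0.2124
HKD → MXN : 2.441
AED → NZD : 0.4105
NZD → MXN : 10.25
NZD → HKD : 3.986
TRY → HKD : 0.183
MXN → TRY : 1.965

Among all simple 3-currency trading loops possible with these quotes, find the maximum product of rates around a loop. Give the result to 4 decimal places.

0.8937

MXN→AED→NZD→MXN: 0.2124 × 0.4105 × 10.25 = 0.89370
MXN→TRY→HKD→MXN: 1.965 × 0.183 × 2.441 = 0.87777
Maximum is MXN→AED→NZD→MXN at 0.8937; no arbitrage — every cycle loses value.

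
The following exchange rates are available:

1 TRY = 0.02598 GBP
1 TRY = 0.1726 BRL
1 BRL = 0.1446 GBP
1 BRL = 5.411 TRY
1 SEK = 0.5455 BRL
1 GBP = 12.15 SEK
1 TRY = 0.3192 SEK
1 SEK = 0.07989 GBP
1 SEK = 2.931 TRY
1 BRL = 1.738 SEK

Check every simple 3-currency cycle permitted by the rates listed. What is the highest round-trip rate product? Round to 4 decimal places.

0.9584

GBP→SEK→BRL→GBP: 12.15 × 0.5455 × 0.1446 = 0.95838
TRY→SEK→BRL→TRY: 0.3192 × 0.5455 × 5.411 = 0.94218
GBP→SEK→TRY→GBP: 12.15 × 2.931 × 0.02598 = 0.92519
TRY→BRL→SEK→TRY: 0.1726 × 1.738 × 2.931 = 0.87924
Maximum is GBP→SEK→BRL→GBP at 0.9584; no arbitrage — every cycle loses value.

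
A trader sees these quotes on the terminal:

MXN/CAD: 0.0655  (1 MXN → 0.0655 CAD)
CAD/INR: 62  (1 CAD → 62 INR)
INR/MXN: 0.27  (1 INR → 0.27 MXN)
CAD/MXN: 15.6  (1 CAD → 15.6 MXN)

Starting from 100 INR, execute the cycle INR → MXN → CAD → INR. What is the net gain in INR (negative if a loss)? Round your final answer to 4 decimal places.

9.6470

100 INR × 0.27 = 27 MXN
27 MXN × 0.0655 = 1.7685 CAD
1.7685 CAD × 62 = 109.647 INR
Net change: 109.647 − 100 = 9.647 INR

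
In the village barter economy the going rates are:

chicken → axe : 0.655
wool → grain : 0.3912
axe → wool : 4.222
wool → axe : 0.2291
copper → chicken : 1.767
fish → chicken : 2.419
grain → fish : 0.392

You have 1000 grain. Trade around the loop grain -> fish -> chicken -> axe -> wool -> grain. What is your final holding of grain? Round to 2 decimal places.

1025.84

1000 grain × 0.392 = 392 fish
392 fish × 2.419 = 948.248 chicken
948.248 chicken × 0.655 = 621.10244 axe
621.10244 axe × 4.222 = 2622.29450168 wool
2622.29450168 wool × 0.3912 = 1025.841609057216 grain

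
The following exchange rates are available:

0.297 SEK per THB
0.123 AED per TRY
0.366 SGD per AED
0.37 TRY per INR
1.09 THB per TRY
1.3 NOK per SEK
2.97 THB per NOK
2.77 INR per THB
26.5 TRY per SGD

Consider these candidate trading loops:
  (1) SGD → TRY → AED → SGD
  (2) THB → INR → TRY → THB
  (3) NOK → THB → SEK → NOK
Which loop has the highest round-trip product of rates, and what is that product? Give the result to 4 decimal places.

(1) 26.5 × 0.123 × 0.366 = 1.19298
(2) 2.77 × 0.37 × 1.09 = 1.11714
(3) 2.97 × 0.297 × 1.3 = 1.14672
Highest is cycle (1) at 1.1930 (>1, arbitrage).

1.1930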